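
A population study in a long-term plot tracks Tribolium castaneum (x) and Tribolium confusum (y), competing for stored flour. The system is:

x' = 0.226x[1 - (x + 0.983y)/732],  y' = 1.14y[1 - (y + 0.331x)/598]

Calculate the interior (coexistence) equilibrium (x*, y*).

x* ≈ 214, y* ≈ 527

Setting both brackets to zero gives the nullclines x + 0.983y = 732 and 0.331x + y = 598.
Substituting y = 598 - 0.331x into the first: x(1 - 0.983·0.331) = 732 - 0.983·598.
So x* = 144/0.675 = 214, and then y* = 598 - 0.331·214 = 527.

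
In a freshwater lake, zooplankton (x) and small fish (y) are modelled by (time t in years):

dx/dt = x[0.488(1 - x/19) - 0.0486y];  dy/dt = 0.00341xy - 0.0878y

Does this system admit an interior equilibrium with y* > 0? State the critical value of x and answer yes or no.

Threshold x = 25.7; K < 25.7, so no, the predator goes extinct.

The predator equation gives dy/dt > 0 only when x > 0.0878/0.00341 = 25.7.
Without the predator, x → K = 19. Since 19 < 25.7, the predator cannot invade.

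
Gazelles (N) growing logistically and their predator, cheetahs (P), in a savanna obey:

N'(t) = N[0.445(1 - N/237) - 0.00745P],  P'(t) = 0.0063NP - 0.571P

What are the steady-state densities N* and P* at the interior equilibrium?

N* ≈ 90.6, P* ≈ 36.9

From dP/dt = 0 with P > 0: 0.0063N* = 0.571, so N* = 90.6.
Substitute into dN/dt = 0: 0.445(1 - 90.6/237) = 0.00745P*.
The bracket is 0.618, giving P* = 0.275/0.00745 = 36.9.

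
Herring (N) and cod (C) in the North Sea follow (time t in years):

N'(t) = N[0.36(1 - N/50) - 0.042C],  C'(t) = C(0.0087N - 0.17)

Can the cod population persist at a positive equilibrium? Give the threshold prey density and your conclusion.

Threshold N = 19.5; K > 19.5, so yes, the predator persists.

The predator equation gives dC/dt > 0 only when N > 0.17/0.0087 = 19.5.
Without the predator, N → K = 50. Since 50 > 19.5, the predator can invade and persist.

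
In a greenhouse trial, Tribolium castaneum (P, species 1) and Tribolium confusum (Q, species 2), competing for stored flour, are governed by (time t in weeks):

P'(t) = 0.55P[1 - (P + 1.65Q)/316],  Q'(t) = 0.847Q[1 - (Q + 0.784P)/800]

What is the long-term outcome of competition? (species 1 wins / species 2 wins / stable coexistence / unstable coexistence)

species 2 excludes species 1

Compare the nullcline intercepts: K1/α12 = 316/1.65 = 192 < K2 = 800; K2/α21 = 800/0.784 = 1020 > K1 = 316.
Since the inequalities point opposite ways, species 2 can invade but species 1 cannot.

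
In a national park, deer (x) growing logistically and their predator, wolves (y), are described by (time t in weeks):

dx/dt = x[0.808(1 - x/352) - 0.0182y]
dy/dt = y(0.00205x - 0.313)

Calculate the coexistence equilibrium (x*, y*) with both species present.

x* ≈ 153, y* ≈ 25.1

From dy/dt = 0 with y > 0: 0.00205x* = 0.313, so x* = 153.
Substitute into dx/dt = 0: 0.808(1 - 153/352) = 0.0182y*.
The bracket is 0.566, giving y* = 0.458/0.0182 = 25.1.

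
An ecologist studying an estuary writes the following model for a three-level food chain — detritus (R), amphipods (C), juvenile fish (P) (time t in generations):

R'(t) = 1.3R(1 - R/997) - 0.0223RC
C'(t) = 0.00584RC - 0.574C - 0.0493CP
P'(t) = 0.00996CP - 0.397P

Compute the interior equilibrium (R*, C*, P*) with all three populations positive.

R* ≈ 315, C* ≈ 39.9, P* ≈ 25.7

From dP/dt = 0: 0.00996C* = 0.397, so C* = 39.9.
From dR/dt = 0: 1.3(1 - R*/997) = 0.0223·39.9, giving R* = 997·(1 - 0.684) = 315.
From dC/dt = 0: 0.00584·315 - 0.574 = 0.0493P*, so P* = 1.27/0.0493 = 25.7.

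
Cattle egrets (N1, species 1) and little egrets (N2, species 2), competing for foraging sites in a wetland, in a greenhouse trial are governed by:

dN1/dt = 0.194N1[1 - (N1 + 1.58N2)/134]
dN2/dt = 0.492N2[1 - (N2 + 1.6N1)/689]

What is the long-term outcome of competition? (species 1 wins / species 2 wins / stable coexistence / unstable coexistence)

species 2 excludes species 1

Compare the nullcline intercepts: K1/α12 = 134/1.58 = 84.8 < K2 = 689; K2/α21 = 689/1.6 = 431 > K1 = 134.
Since the inequalities point opposite ways, species 2 can invade but species 1 cannot.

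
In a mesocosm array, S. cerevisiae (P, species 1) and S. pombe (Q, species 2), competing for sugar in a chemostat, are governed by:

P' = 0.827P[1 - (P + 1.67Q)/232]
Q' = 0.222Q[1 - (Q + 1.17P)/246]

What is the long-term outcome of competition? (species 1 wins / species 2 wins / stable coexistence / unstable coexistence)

Compare the nullcline intercepts: K1/α12 = 232/1.67 = 139 < K2 = 246; K2/α21 = 246/1.17 = 210 < K1 = 232.
Since both are reversed, neither can invade when rare; the interior point is a saddle.

unstable coexistence (outcome depends on initial conditions)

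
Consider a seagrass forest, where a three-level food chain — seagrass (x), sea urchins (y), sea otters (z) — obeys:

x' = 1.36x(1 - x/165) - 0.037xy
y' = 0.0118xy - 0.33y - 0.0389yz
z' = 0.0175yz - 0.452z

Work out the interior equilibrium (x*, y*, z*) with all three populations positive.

From dz/dt = 0: 0.0175y* = 0.452, so y* = 25.8.
From dx/dt = 0: 1.36(1 - x*/165) = 0.037·25.8, giving x* = 165·(1 - 0.703) = 49.1.
From dy/dt = 0: 0.0118·49.1 - 0.33 = 0.0389z*, so z* = 0.249/0.0389 = 6.4.

x* ≈ 49.1, y* ≈ 25.8, z* ≈ 6.4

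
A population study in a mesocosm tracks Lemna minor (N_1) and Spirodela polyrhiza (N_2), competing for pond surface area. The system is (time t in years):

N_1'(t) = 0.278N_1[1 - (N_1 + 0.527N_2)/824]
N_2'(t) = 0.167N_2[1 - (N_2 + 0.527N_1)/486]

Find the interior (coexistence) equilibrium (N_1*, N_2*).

Setting both brackets to zero gives the nullclines N_1 + 0.527N_2 = 824 and 0.527N_1 + N_2 = 486.
Substituting N_2 = 486 - 0.527N_1 into the first: N_1(1 - 0.527·0.527) = 824 - 0.527·486.
So N_1* = 568/0.722 = 786, and then N_2* = 486 - 0.527·786 = 71.7.

N_1* ≈ 786, N_2* ≈ 71.7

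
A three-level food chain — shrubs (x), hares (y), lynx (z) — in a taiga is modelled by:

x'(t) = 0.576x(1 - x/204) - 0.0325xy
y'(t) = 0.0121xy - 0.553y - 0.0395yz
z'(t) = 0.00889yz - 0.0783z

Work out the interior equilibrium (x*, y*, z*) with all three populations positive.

x* ≈ 103, y* ≈ 8.81, z* ≈ 17.4

From dz/dt = 0: 0.00889y* = 0.0783, so y* = 8.81.
From dx/dt = 0: 0.576(1 - x*/204) = 0.0325·8.81, giving x* = 204·(1 - 0.497) = 103.
From dy/dt = 0: 0.0121·103 - 0.553 = 0.0395z*, so z* = 0.689/0.0395 = 17.4.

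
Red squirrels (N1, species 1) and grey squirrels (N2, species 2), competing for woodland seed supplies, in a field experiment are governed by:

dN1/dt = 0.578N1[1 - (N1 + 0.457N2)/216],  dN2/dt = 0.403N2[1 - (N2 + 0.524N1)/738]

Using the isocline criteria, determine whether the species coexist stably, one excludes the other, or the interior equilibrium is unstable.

Compare the nullcline intercepts: K1/α12 = 216/0.457 = 473 < K2 = 738; K2/α21 = 738/0.524 = 1410 > K1 = 216.
Since the inequalities point opposite ways, species 2 can invade but species 1 cannot.

species 2 excludes species 1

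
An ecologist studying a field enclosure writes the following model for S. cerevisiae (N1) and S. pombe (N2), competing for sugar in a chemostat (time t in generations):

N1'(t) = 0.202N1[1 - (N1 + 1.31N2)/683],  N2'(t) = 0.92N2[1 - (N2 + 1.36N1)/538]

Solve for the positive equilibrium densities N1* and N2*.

N1* ≈ 27.9, N2* ≈ 500

Setting both brackets to zero gives the nullclines N1 + 1.31N2 = 683 and 1.36N1 + N2 = 538.
Substituting N2 = 538 - 1.36N1 into the first: N1(1 - 1.31·1.36) = 683 - 1.31·538.
So N1* = -21.8/-0.782 = 27.9, and then N2* = 538 - 1.36·27.9 = 500.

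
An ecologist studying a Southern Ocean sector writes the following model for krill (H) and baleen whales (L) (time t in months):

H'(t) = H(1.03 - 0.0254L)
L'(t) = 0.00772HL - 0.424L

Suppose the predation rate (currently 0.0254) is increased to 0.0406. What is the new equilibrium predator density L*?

L* ≈ 25.4

At the interior fixed point, setting dH/dt = 0 with H > 0 fixes L* = (prey growth rate)/(HL coefficient) — independent of the other coefficients.
With the change, L* = 1.03/0.0406 = 25.4; it falls from 40.6.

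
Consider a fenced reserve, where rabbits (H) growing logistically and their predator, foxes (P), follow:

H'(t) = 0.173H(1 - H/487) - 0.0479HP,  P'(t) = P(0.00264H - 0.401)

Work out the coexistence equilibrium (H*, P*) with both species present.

H* ≈ 152, P* ≈ 2.49

From dP/dt = 0 with P > 0: 0.00264H* = 0.401, so H* = 152.
Substitute into dH/dt = 0: 0.173(1 - 152/487) = 0.0479P*.
The bracket is 0.688, giving P* = 0.119/0.0479 = 2.49.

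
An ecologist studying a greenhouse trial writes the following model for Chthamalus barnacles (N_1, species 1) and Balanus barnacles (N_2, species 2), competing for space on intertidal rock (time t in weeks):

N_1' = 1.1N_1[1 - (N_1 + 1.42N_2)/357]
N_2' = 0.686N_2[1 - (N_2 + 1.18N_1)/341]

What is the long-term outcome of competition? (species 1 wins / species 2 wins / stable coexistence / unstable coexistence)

Compare the nullcline intercepts: K1/α12 = 357/1.42 = 251 < K2 = 341; K2/α21 = 341/1.18 = 289 < K1 = 357.
Since both are reversed, neither can invade when rare; the interior point is a saddle.

unstable coexistence (outcome depends on initial conditions)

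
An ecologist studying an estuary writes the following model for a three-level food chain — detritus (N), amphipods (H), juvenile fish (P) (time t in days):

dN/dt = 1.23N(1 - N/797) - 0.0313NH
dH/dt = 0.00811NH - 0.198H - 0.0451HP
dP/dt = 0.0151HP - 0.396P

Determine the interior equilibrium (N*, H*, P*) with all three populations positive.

From dP/dt = 0: 0.0151H* = 0.396, so H* = 26.2.
From dN/dt = 0: 1.23(1 - N*/797) = 0.0313·26.2, giving N* = 797·(1 - 0.667) = 265.
From dH/dt = 0: 0.00811·265 - 0.198 = 0.0451P*, so P* = 1.95/0.0451 = 43.3.

N* ≈ 265, H* ≈ 26.2, P* ≈ 43.3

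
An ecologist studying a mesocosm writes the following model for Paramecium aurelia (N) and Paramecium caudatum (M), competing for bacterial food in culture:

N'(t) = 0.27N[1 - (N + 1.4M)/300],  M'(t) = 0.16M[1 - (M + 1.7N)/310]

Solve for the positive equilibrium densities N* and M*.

Setting both brackets to zero gives the nullclines N + 1.4M = 300 and 1.7N + M = 310.
Substituting M = 310 - 1.7N into the first: N(1 - 1.4·1.7) = 300 - 1.4·310.
So N* = -134/-1.38 = 97.1, and then M* = 310 - 1.7·97.1 = 145.

N* ≈ 97.1, M* ≈ 145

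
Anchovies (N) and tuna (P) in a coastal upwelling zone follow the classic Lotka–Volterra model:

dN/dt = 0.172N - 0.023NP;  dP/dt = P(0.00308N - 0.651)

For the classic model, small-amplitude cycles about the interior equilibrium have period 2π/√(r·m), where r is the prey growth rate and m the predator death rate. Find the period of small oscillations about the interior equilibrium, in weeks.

Here r = 0.172 and m = 0.651, so r·m = 0.112.
ω = √0.112 = 0.335 per week, hence T = 2π/ω ≈ 18.8 weeks.

T ≈ 18.8 weeks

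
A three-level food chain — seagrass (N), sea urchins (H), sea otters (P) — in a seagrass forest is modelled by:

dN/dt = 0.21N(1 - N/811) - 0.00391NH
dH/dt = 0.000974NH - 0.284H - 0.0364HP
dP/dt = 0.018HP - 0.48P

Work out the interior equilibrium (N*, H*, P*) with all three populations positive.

From dP/dt = 0: 0.018H* = 0.48, so H* = 26.7.
From dN/dt = 0: 0.21(1 - N*/811) = 0.00391·26.7, giving N* = 811·(1 - 0.497) = 408.
From dH/dt = 0: 0.000974·408 - 0.284 = 0.0364P*, so P* = 0.114/0.0364 = 3.12.

N* ≈ 408, H* ≈ 26.7, P* ≈ 3.12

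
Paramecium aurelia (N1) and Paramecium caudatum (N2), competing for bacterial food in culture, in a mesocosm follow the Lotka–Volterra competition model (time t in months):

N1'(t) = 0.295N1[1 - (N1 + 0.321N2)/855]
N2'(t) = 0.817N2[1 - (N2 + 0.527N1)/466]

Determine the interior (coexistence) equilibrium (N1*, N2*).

N1* ≈ 849, N2* ≈ 18.6

Setting both brackets to zero gives the nullclines N1 + 0.321N2 = 855 and 0.527N1 + N2 = 466.
Substituting N2 = 466 - 0.527N1 into the first: N1(1 - 0.321·0.527) = 855 - 0.321·466.
So N1* = 705/0.831 = 849, and then N2* = 466 - 0.527·849 = 18.6.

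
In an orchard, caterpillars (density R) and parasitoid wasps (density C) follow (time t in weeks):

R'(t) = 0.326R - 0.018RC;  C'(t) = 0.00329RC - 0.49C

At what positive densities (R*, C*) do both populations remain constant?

R* ≈ 149, C* ≈ 18.1

Set dC/dt = 0 with C > 0: 0.00329R - 0.49 = 0, so R* = 0.49/0.00329 = 149.
Set dR/dt = 0 with R > 0: 0.326 - 0.018C = 0, so C* = 0.326/0.018 = 18.1.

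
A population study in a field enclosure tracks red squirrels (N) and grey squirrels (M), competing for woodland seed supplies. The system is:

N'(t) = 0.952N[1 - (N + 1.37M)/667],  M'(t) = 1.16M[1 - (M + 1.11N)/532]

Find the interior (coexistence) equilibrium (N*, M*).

N* ≈ 119, M* ≈ 400

Setting both brackets to zero gives the nullclines N + 1.37M = 667 and 1.11N + M = 532.
Substituting M = 532 - 1.11N into the first: N(1 - 1.37·1.11) = 667 - 1.37·532.
So N* = -61.8/-0.521 = 119, and then M* = 532 - 1.11·119 = 400.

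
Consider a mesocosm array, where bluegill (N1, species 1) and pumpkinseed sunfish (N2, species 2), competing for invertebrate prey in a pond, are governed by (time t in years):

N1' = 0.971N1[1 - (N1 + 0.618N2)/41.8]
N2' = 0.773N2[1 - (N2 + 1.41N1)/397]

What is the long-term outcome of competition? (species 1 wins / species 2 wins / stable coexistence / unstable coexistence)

species 2 excludes species 1

Compare the nullcline intercepts: K1/α12 = 41.8/0.618 = 67.6 < K2 = 397; K2/α21 = 397/1.41 = 282 > K1 = 41.8.
Since the inequalities point opposite ways, species 2 can invade but species 1 cannot.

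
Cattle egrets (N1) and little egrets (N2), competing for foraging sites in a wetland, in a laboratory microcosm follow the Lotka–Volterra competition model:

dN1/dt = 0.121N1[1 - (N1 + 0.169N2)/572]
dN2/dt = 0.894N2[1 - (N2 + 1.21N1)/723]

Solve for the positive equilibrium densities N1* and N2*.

N1* ≈ 565, N2* ≈ 38.8

Setting both brackets to zero gives the nullclines N1 + 0.169N2 = 572 and 1.21N1 + N2 = 723.
Substituting N2 = 723 - 1.21N1 into the first: N1(1 - 0.169·1.21) = 572 - 0.169·723.
So N1* = 450/0.796 = 565, and then N2* = 723 - 1.21·565 = 38.8.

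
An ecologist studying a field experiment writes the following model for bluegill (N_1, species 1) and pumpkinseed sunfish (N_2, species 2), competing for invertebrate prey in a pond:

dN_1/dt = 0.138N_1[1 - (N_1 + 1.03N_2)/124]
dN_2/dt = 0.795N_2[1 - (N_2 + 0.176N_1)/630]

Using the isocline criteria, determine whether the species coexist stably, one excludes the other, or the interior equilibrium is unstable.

species 2 excludes species 1

Compare the nullcline intercepts: K1/α12 = 124/1.03 = 120 < K2 = 630; K2/α21 = 630/0.176 = 3580 > K1 = 124.
Since the inequalities point opposite ways, species 2 can invade but species 1 cannot.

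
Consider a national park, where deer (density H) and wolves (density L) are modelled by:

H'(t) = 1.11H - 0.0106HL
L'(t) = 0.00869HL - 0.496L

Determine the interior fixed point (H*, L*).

Set dL/dt = 0 with L > 0: 0.00869H - 0.496 = 0, so H* = 0.496/0.00869 = 57.1.
Set dH/dt = 0 with H > 0: 1.11 - 0.0106L = 0, so L* = 1.11/0.0106 = 105.

H* ≈ 57.1, L* ≈ 105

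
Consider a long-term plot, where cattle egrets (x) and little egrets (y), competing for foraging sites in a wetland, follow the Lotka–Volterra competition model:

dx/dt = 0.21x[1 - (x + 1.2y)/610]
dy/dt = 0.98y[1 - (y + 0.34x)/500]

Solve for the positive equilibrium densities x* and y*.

Setting both brackets to zero gives the nullclines x + 1.2y = 610 and 0.34x + y = 500.
Substituting y = 500 - 0.34x into the first: x(1 - 1.2·0.34) = 610 - 1.2·500.
So x* = 10/0.592 = 16.9, and then y* = 500 - 0.34·16.9 = 494.

x* ≈ 16.9, y* ≈ 494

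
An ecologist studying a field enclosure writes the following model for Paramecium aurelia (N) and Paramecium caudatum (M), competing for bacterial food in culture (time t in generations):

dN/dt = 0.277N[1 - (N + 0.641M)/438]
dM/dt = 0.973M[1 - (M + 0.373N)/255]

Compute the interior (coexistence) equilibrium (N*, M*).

Setting both brackets to zero gives the nullclines N + 0.641M = 438 and 0.373N + M = 255.
Substituting M = 255 - 0.373N into the first: N(1 - 0.641·0.373) = 438 - 0.641·255.
So N* = 275/0.761 = 361, and then M* = 255 - 0.373·361 = 120.

N* ≈ 361, M* ≈ 120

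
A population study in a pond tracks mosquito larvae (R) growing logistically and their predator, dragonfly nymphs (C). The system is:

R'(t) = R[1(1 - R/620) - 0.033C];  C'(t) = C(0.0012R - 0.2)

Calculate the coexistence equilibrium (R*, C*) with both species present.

R* ≈ 167, C* ≈ 22.2

From dC/dt = 0 with C > 0: 0.0012R* = 0.2, so R* = 167.
Substitute into dR/dt = 0: 1(1 - 167/620) = 0.033C*.
The bracket is 0.731, giving C* = 0.731/0.033 = 22.2.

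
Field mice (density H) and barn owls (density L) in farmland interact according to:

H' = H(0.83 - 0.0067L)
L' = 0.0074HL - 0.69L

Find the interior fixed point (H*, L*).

H* ≈ 93.2, L* ≈ 124

Set dL/dt = 0 with L > 0: 0.0074H - 0.69 = 0, so H* = 0.69/0.0074 = 93.2.
Set dH/dt = 0 with H > 0: 0.83 - 0.0067L = 0, so L* = 0.83/0.0067 = 124.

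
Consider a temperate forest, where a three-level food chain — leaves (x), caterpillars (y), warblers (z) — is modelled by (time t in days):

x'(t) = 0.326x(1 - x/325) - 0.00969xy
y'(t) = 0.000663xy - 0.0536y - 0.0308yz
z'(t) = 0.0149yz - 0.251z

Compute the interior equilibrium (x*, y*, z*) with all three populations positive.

x* ≈ 162, y* ≈ 16.8, z* ≈ 1.75

From dz/dt = 0: 0.0149y* = 0.251, so y* = 16.8.
From dx/dt = 0: 0.326(1 - x*/325) = 0.00969·16.8, giving x* = 325·(1 - 0.501) = 162.
From dy/dt = 0: 0.000663·162 - 0.0536 = 0.0308z*, so z* = 0.054/0.0308 = 1.75.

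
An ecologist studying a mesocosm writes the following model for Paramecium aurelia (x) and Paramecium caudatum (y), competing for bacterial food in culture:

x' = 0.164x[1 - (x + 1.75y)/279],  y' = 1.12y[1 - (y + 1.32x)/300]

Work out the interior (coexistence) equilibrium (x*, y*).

x* ≈ 188, y* ≈ 52.1

Setting both brackets to zero gives the nullclines x + 1.75y = 279 and 1.32x + y = 300.
Substituting y = 300 - 1.32x into the first: x(1 - 1.75·1.32) = 279 - 1.75·300.
So x* = -246/-1.31 = 188, and then y* = 300 - 1.32·188 = 52.1.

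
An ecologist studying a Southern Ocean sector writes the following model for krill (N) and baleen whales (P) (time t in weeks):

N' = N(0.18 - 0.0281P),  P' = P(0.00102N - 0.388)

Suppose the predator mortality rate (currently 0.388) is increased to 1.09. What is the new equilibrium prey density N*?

N* ≈ 1070

At the interior fixed point, setting dP/dt = 0 with P > 0 fixes N* = (predator death rate)/(NP coefficient) — independent of the other coefficients.
With the change, N* = 1.09/0.00102 = 1070; it rises from 380.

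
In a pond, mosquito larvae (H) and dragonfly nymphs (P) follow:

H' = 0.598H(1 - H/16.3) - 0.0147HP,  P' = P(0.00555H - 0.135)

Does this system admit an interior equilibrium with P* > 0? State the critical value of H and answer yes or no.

The predator equation gives dP/dt > 0 only when H > 0.135/0.00555 = 24.3.
Without the predator, H → K = 16.3. Since 16.3 < 24.3, the predator cannot invade.

Threshold H = 24.3; K < 24.3, so no, the predator goes extinct.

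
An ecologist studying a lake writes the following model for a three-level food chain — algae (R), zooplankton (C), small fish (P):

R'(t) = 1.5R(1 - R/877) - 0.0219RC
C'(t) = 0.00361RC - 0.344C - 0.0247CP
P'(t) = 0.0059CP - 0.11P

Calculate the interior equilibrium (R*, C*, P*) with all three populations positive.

From dP/dt = 0: 0.0059C* = 0.11, so C* = 18.6.
From dR/dt = 0: 1.5(1 - R*/877) = 0.0219·18.6, giving R* = 877·(1 - 0.272) = 638.
From dC/dt = 0: 0.00361·638 - 0.344 = 0.0247P*, so P* = 1.96/0.0247 = 79.4.

R* ≈ 638, C* ≈ 18.6, P* ≈ 79.4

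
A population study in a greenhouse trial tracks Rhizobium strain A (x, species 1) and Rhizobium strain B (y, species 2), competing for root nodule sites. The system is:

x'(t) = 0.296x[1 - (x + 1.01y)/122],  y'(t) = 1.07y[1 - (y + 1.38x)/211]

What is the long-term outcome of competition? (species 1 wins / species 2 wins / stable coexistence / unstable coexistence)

Compare the nullcline intercepts: K1/α12 = 122/1.01 = 121 < K2 = 211; K2/α21 = 211/1.38 = 153 > K1 = 122.
Since the inequalities point opposite ways, species 2 can invade but species 1 cannot.

species 2 excludes species 1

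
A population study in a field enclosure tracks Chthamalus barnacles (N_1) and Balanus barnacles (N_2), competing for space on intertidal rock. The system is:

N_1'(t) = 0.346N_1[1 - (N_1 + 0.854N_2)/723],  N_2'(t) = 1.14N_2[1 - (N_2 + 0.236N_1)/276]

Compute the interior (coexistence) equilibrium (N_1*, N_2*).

N_1* ≈ 610, N_2* ≈ 132

Setting both brackets to zero gives the nullclines N_1 + 0.854N_2 = 723 and 0.236N_1 + N_2 = 276.
Substituting N_2 = 276 - 0.236N_1 into the first: N_1(1 - 0.854·0.236) = 723 - 0.854·276.
So N_1* = 487/0.798 = 610, and then N_2* = 276 - 0.236·610 = 132.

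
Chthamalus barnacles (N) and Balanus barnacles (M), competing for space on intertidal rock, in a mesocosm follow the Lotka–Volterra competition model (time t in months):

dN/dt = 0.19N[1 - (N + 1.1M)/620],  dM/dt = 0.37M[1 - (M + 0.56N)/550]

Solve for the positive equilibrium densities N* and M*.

Setting both brackets to zero gives the nullclines N + 1.1M = 620 and 0.56N + M = 550.
Substituting M = 550 - 0.56N into the first: N(1 - 1.1·0.56) = 620 - 1.1·550.
So N* = 15/0.384 = 39.1, and then M* = 550 - 0.56·39.1 = 528.

N* ≈ 39.1, M* ≈ 528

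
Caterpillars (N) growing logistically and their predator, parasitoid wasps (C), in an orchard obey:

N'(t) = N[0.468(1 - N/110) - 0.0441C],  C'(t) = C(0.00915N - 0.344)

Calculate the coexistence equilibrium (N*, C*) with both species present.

From dC/dt = 0 with C > 0: 0.00915N* = 0.344, so N* = 37.6.
Substitute into dN/dt = 0: 0.468(1 - 37.6/110) = 0.0441C*.
The bracket is 0.658, giving C* = 0.308/0.0441 = 6.99.

N* ≈ 37.6, C* ≈ 6.99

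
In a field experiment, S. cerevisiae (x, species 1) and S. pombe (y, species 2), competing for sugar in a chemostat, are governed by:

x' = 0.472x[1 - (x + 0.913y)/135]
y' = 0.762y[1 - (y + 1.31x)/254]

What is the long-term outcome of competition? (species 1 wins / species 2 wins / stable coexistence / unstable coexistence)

species 2 excludes species 1

Compare the nullcline intercepts: K1/α12 = 135/0.913 = 148 < K2 = 254; K2/α21 = 254/1.31 = 194 > K1 = 135.
Since the inequalities point opposite ways, species 2 can invade but species 1 cannot.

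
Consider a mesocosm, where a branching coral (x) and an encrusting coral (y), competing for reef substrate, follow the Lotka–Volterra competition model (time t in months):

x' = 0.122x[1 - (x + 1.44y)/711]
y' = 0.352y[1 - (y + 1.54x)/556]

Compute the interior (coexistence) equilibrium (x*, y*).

Setting both brackets to zero gives the nullclines x + 1.44y = 711 and 1.54x + y = 556.
Substituting y = 556 - 1.54x into the first: x(1 - 1.44·1.54) = 711 - 1.44·556.
So x* = -89.6/-1.22 = 73.6, and then y* = 556 - 1.54·73.6 = 443.

x* ≈ 73.6, y* ≈ 443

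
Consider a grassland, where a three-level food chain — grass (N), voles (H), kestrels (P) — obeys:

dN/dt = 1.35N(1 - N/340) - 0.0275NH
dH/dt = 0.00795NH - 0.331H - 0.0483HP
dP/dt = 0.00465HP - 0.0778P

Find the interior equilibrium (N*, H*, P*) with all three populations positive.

From dP/dt = 0: 0.00465H* = 0.0778, so H* = 16.7.
From dN/dt = 0: 1.35(1 - N*/340) = 0.0275·16.7, giving N* = 340·(1 - 0.341) = 224.
From dH/dt = 0: 0.00795·224 - 0.331 = 0.0483P*, so P* = 1.45/0.0483 = 30.

N* ≈ 224, H* ≈ 16.7, P* ≈ 30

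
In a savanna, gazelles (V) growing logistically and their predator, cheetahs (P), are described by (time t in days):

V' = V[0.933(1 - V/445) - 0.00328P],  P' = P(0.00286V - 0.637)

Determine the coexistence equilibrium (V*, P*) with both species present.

V* ≈ 223, P* ≈ 142

From dP/dt = 0 with P > 0: 0.00286V* = 0.637, so V* = 223.
Substitute into dV/dt = 0: 0.933(1 - 223/445) = 0.00328P*.
The bracket is 0.499, giving P* = 0.466/0.00328 = 142.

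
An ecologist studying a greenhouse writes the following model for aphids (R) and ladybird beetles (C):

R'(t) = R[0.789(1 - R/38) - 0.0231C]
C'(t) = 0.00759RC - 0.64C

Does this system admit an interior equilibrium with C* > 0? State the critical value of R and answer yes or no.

Threshold R = 84.3; K < 84.3, so no, the predator goes extinct.

The predator equation gives dC/dt > 0 only when R > 0.64/0.00759 = 84.3.
Without the predator, R → K = 38. Since 38 < 84.3, the predator cannot invade.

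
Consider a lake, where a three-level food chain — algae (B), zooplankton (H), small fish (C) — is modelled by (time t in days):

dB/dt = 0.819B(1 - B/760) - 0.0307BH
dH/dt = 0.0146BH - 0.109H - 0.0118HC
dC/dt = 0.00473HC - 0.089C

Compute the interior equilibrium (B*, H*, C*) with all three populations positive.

From dC/dt = 0: 0.00473H* = 0.089, so H* = 18.8.
From dB/dt = 0: 0.819(1 - B*/760) = 0.0307·18.8, giving B* = 760·(1 - 0.705) = 224.
From dH/dt = 0: 0.0146·224 - 0.109 = 0.0118C*, so C* = 3.16/0.0118 = 268.

B* ≈ 224, H* ≈ 18.8, C* ≈ 268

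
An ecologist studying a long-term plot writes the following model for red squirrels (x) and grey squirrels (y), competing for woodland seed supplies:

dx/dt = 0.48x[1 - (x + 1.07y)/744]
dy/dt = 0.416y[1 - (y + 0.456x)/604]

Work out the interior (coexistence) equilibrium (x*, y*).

x* ≈ 191, y* ≈ 517

Setting both brackets to zero gives the nullclines x + 1.07y = 744 and 0.456x + y = 604.
Substituting y = 604 - 0.456x into the first: x(1 - 1.07·0.456) = 744 - 1.07·604.
So x* = 97.7/0.512 = 191, and then y* = 604 - 0.456·191 = 517.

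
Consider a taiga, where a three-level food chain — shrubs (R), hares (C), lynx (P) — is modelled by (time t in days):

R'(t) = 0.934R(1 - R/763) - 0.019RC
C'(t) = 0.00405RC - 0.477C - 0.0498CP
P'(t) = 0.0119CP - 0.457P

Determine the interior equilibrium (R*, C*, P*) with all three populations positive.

R* ≈ 167, C* ≈ 38.4, P* ≈ 4

From dP/dt = 0: 0.0119C* = 0.457, so C* = 38.4.
From dR/dt = 0: 0.934(1 - R*/763) = 0.019·38.4, giving R* = 763·(1 - 0.781) = 167.
From dC/dt = 0: 0.00405·167 - 0.477 = 0.0498P*, so P* = 0.199/0.0498 = 4.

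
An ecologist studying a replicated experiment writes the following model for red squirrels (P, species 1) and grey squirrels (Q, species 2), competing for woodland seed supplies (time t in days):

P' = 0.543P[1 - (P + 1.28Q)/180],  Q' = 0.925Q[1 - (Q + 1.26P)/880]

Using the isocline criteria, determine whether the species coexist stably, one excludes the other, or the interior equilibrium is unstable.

species 2 excludes species 1

Compare the nullcline intercepts: K1/α12 = 180/1.28 = 141 < K2 = 880; K2/α21 = 880/1.26 = 698 > K1 = 180.
Since the inequalities point opposite ways, species 2 can invade but species 1 cannot.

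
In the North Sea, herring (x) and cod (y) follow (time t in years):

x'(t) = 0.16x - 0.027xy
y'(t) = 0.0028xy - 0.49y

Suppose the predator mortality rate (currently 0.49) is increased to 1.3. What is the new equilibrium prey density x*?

x* ≈ 464

At the interior fixed point, setting dy/dt = 0 with y > 0 fixes x* = (predator death rate)/(xy coefficient) — independent of the other coefficients.
With the change, x* = 1.3/0.0028 = 464; it rises from 175.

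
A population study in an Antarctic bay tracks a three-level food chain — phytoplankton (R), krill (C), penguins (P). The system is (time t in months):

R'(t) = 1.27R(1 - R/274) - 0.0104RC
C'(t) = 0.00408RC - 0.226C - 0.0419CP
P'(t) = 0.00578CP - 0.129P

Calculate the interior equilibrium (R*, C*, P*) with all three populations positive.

From dP/dt = 0: 0.00578C* = 0.129, so C* = 22.3.
From dR/dt = 0: 1.27(1 - R*/274) = 0.0104·22.3, giving R* = 274·(1 - 0.183) = 224.
From dC/dt = 0: 0.00408·224 - 0.226 = 0.0419P*, so P* = 0.688/0.0419 = 16.4.

R* ≈ 224, C* ≈ 22.3, P* ≈ 16.4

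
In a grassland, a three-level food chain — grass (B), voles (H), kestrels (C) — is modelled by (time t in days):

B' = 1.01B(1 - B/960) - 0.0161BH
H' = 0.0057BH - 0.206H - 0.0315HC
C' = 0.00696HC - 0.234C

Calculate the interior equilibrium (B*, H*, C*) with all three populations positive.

B* ≈ 446, H* ≈ 33.6, C* ≈ 74.1

From dC/dt = 0: 0.00696H* = 0.234, so H* = 33.6.
From dB/dt = 0: 1.01(1 - B*/960) = 0.0161·33.6, giving B* = 960·(1 - 0.536) = 446.
From dH/dt = 0: 0.0057·446 - 0.206 = 0.0315C*, so C* = 2.33/0.0315 = 74.1.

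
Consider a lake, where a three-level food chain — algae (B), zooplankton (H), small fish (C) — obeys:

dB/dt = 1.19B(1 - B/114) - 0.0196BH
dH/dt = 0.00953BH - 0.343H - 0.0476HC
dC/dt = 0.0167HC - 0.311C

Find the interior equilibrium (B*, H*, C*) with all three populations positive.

B* ≈ 79, H* ≈ 18.6, C* ≈ 8.62

From dC/dt = 0: 0.0167H* = 0.311, so H* = 18.6.
From dB/dt = 0: 1.19(1 - B*/114) = 0.0196·18.6, giving B* = 114·(1 - 0.307) = 79.
From dH/dt = 0: 0.00953·79 - 0.343 = 0.0476C*, so C* = 0.41/0.0476 = 8.62.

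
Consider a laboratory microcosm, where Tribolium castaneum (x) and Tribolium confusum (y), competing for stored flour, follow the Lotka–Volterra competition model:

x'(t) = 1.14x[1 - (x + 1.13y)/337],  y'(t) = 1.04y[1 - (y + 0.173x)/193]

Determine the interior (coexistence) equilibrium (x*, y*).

x* ≈ 148, y* ≈ 167

Setting both brackets to zero gives the nullclines x + 1.13y = 337 and 0.173x + y = 193.
Substituting y = 193 - 0.173x into the first: x(1 - 1.13·0.173) = 337 - 1.13·193.
So x* = 119/0.805 = 148, and then y* = 193 - 0.173·148 = 167.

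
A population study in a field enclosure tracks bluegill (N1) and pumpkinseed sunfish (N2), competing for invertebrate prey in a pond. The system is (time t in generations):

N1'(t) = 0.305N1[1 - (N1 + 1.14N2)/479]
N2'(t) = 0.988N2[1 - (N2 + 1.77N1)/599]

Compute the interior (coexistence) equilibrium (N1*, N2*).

Setting both brackets to zero gives the nullclines N1 + 1.14N2 = 479 and 1.77N1 + N2 = 599.
Substituting N2 = 599 - 1.77N1 into the first: N1(1 - 1.14·1.77) = 479 - 1.14·599.
So N1* = -204/-1.02 = 200, and then N2* = 599 - 1.77·200 = 244.

N1* ≈ 200, N2* ≈ 244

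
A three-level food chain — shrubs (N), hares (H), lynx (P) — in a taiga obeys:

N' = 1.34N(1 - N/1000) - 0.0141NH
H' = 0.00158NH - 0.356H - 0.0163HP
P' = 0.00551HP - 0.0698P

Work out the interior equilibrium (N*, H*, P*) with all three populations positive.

N* ≈ 867, H* ≈ 12.7, P* ≈ 62.2

From dP/dt = 0: 0.00551H* = 0.0698, so H* = 12.7.
From dN/dt = 0: 1.34(1 - N*/1000) = 0.0141·12.7, giving N* = 1000·(1 - 0.133) = 867.
From dH/dt = 0: 0.00158·867 - 0.356 = 0.0163P*, so P* = 1.01/0.0163 = 62.2.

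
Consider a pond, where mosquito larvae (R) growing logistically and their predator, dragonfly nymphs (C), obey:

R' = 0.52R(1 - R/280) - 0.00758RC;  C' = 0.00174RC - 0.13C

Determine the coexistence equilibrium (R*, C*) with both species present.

R* ≈ 74.7, C* ≈ 50.3

From dC/dt = 0 with C > 0: 0.00174R* = 0.13, so R* = 74.7.
Substitute into dR/dt = 0: 0.52(1 - 74.7/280) = 0.00758C*.
The bracket is 0.733, giving C* = 0.381/0.00758 = 50.3.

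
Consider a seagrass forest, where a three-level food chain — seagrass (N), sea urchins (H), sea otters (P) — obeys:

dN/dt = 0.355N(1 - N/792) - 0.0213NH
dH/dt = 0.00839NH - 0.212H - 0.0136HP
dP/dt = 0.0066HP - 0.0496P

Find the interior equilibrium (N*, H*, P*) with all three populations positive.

From dP/dt = 0: 0.0066H* = 0.0496, so H* = 7.52.
From dN/dt = 0: 0.355(1 - N*/792) = 0.0213·7.52, giving N* = 792·(1 - 0.451) = 435.
From dH/dt = 0: 0.00839·435 - 0.212 = 0.0136P*, so P* = 3.44/0.0136 = 253.

N* ≈ 435, H* ≈ 7.52, P* ≈ 253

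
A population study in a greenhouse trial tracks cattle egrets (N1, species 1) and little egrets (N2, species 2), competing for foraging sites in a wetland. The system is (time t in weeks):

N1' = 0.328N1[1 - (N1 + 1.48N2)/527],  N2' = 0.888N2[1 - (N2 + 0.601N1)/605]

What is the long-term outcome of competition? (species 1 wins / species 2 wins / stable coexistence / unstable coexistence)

species 2 excludes species 1

Compare the nullcline intercepts: K1/α12 = 527/1.48 = 356 < K2 = 605; K2/α21 = 605/0.601 = 1010 > K1 = 527.
Since the inequalities point opposite ways, species 2 can invade but species 1 cannot.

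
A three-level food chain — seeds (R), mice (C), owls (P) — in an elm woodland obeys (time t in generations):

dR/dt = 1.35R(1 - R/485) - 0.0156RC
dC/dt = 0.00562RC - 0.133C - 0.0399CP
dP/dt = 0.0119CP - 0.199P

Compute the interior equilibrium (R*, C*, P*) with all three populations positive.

R* ≈ 391, C* ≈ 16.7, P* ≈ 51.8

From dP/dt = 0: 0.0119C* = 0.199, so C* = 16.7.
From dR/dt = 0: 1.35(1 - R*/485) = 0.0156·16.7, giving R* = 485·(1 - 0.193) = 391.
From dC/dt = 0: 0.00562·391 - 0.133 = 0.0399P*, so P* = 2.07/0.0399 = 51.8.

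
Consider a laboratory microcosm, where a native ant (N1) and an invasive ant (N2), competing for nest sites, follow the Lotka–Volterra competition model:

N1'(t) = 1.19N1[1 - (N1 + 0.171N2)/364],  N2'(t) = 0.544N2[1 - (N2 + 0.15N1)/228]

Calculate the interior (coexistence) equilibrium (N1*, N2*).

N1* ≈ 334, N2* ≈ 178

Setting both brackets to zero gives the nullclines N1 + 0.171N2 = 364 and 0.15N1 + N2 = 228.
Substituting N2 = 228 - 0.15N1 into the first: N1(1 - 0.171·0.15) = 364 - 0.171·228.
So N1* = 325/0.974 = 334, and then N2* = 228 - 0.15·334 = 178.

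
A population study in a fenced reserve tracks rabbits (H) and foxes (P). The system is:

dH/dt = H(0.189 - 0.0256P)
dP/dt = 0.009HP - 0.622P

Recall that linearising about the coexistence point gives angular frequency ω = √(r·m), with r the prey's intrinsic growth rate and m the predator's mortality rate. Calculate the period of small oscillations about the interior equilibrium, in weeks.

Here r = 0.189 and m = 0.622, so r·m = 0.118.
ω = √0.118 = 0.343 per week, hence T = 2π/ω ≈ 18.3 weeks.

T ≈ 18.3 weeks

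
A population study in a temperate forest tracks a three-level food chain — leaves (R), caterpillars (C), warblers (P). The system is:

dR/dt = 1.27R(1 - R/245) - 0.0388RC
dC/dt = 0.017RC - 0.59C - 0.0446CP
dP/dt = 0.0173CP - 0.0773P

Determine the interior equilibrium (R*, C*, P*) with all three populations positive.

R* ≈ 212, C* ≈ 4.47, P* ≈ 67.4

From dP/dt = 0: 0.0173C* = 0.0773, so C* = 4.47.
From dR/dt = 0: 1.27(1 - R*/245) = 0.0388·4.47, giving R* = 245·(1 - 0.137) = 212.
From dC/dt = 0: 0.017·212 - 0.59 = 0.0446P*, so P* = 3.01/0.0446 = 67.4.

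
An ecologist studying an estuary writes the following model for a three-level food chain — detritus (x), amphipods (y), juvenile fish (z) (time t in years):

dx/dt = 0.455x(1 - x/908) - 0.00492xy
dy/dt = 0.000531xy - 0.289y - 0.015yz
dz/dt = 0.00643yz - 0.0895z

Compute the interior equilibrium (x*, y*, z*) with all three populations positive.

x* ≈ 771, y* ≈ 13.9, z* ≈ 8.04

From dz/dt = 0: 0.00643y* = 0.0895, so y* = 13.9.
From dx/dt = 0: 0.455(1 - x*/908) = 0.00492·13.9, giving x* = 908·(1 - 0.151) = 771.
From dy/dt = 0: 0.000531·771 - 0.289 = 0.015z*, so z* = 0.121/0.015 = 8.04.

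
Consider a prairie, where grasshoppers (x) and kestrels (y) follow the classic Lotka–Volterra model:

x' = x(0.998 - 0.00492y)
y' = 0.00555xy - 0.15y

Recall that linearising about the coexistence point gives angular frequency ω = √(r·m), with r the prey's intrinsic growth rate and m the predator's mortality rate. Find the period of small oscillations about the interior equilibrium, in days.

Here r = 0.998 and m = 0.15, so r·m = 0.15.
ω = √0.15 = 0.387 per day, hence T = 2π/ω ≈ 16.2 days.

T ≈ 16.2 days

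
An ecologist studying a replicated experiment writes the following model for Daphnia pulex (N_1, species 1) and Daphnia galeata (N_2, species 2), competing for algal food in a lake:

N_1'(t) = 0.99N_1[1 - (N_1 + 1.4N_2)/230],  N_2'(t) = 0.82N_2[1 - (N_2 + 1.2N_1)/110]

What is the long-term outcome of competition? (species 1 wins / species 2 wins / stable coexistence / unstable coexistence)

Compare the nullcline intercepts: K1/α12 = 230/1.4 = 164 > K2 = 110; K2/α21 = 110/1.2 = 91.7 < K1 = 230.
Since the inequalities point opposite ways, species 1 can invade but species 2 cannot.

species 1 excludes species 2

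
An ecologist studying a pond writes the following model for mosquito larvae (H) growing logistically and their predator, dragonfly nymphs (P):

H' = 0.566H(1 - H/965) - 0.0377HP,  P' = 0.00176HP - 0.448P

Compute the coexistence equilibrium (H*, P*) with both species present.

From dP/dt = 0 with P > 0: 0.00176H* = 0.448, so H* = 255.
Substitute into dH/dt = 0: 0.566(1 - 255/965) = 0.0377P*.
The bracket is 0.736, giving P* = 0.417/0.0377 = 11.1.

H* ≈ 255, P* ≈ 11.1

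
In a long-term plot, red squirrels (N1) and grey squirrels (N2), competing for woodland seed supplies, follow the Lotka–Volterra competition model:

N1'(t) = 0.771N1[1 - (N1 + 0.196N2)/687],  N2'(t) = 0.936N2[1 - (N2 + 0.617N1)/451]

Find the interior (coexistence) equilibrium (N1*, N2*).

N1* ≈ 681, N2* ≈ 30.9

Setting both brackets to zero gives the nullclines N1 + 0.196N2 = 687 and 0.617N1 + N2 = 451.
Substituting N2 = 451 - 0.617N1 into the first: N1(1 - 0.196·0.617) = 687 - 0.196·451.
So N1* = 599/0.879 = 681, and then N2* = 451 - 0.617·681 = 30.9.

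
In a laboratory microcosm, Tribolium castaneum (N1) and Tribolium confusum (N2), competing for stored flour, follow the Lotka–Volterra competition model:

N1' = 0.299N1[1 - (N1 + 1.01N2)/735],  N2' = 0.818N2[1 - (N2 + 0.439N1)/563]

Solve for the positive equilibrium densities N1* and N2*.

N1* ≈ 299, N2* ≈ 432

Setting both brackets to zero gives the nullclines N1 + 1.01N2 = 735 and 0.439N1 + N2 = 563.
Substituting N2 = 563 - 0.439N1 into the first: N1(1 - 1.01·0.439) = 735 - 1.01·563.
So N1* = 166/0.557 = 299, and then N2* = 563 - 0.439·299 = 432.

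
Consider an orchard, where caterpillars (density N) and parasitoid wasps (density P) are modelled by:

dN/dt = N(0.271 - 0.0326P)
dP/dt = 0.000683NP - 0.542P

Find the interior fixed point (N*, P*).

N* ≈ 794, P* ≈ 8.31

Set dP/dt = 0 with P > 0: 0.000683N - 0.542 = 0, so N* = 0.542/0.000683 = 794.
Set dN/dt = 0 with N > 0: 0.271 - 0.0326P = 0, so P* = 0.271/0.0326 = 8.31.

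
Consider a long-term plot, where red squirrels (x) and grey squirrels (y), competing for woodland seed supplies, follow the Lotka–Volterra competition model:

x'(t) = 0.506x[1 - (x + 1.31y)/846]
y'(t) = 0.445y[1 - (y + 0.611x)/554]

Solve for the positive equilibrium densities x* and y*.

Setting both brackets to zero gives the nullclines x + 1.31y = 846 and 0.611x + y = 554.
Substituting y = 554 - 0.611x into the first: x(1 - 1.31·0.611) = 846 - 1.31·554.
So x* = 120/0.2 = 603, and then y* = 554 - 0.611·603 = 186.

x* ≈ 603, y* ≈ 186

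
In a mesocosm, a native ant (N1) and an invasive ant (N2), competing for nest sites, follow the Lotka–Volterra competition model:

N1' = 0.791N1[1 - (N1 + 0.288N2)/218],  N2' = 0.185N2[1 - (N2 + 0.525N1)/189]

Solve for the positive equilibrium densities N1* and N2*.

N1* ≈ 193, N2* ≈ 87.8

Setting both brackets to zero gives the nullclines N1 + 0.288N2 = 218 and 0.525N1 + N2 = 189.
Substituting N2 = 189 - 0.525N1 into the first: N1(1 - 0.288·0.525) = 218 - 0.288·189.
So N1* = 164/0.849 = 193, and then N2* = 189 - 0.525·193 = 87.8.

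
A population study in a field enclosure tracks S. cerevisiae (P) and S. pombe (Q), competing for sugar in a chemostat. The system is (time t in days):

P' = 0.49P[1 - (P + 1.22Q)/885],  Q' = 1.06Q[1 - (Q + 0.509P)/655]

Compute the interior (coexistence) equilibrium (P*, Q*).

P* ≈ 227, Q* ≈ 540

Setting both brackets to zero gives the nullclines P + 1.22Q = 885 and 0.509P + Q = 655.
Substituting Q = 655 - 0.509P into the first: P(1 - 1.22·0.509) = 885 - 1.22·655.
So P* = 85.9/0.379 = 227, and then Q* = 655 - 0.509·227 = 540.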